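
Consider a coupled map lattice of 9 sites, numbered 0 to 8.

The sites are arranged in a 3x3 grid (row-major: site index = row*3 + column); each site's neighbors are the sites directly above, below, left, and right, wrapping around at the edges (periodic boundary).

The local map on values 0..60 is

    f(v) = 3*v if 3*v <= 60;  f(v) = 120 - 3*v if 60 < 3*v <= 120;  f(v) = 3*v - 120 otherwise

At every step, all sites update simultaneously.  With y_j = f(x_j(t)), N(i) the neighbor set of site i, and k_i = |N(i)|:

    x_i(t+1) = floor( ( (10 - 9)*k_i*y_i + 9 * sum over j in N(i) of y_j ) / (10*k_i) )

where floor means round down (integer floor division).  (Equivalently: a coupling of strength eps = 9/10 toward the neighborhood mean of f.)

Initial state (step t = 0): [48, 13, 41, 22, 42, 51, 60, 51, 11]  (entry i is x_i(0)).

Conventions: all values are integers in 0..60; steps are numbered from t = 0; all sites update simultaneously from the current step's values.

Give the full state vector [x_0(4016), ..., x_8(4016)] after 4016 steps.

Simulating step by step:
t=0: [48, 13, 41, 22, 42, 51, 60, 51, 11]
t=1: [37, 18, 29, 33, 36, 24, 38, 34, 32]
t=2: [26, 21, 33, 18, 32, 25, 16, 23, 26]
t=3: [44, 36, 43, 41, 48, 36, 47, 43, 41]
t=4: [11, 13, 9, 15, 10, 9, 8, 14, 11]
t=5: [33, 33, 32, 30, 37, 33, 36, 32, 30]
t=6: [21, 19, 23, 17, 22, 23, 24, 18, 21]
t=7: [52, 54, 55, 52, 53, 53, 54, 54, 51]
t=8: [40, 40, 38, 38, 39, 38, 37, 39, 41]
t=9: [4, 2, 2, 4, 3, 4, 3, 3, 5]
t=10: [8, 8, 10, 10, 9, 10, 11, 9, 9]
t=11: [28, 26, 26, 28, 27, 28, 27, 27, 29]
t=12: [39, 39, 37, 37, 38, 37, 36, 38, 38]
t=13: [7, 5, 5, 7, 6, 7, 6, 6, 8]
t=14: [17, 17, 19, 19, 18, 19, 20, 18, 18]
t=15: [55, 53, 53, 55, 54, 55, 54, 54, 56]
t=16: [41, 41, 43, 43, 42, 43, 44, 42, 42]
t=17: [7, 5, 5, 7, 6, 7, 6, 6, 8]

Answer: [41, 41, 43, 43, 42, 43, 44, 42, 42]
Key observation: The state at step 13, [7, 5, 5, 7, 6, 7, 6, 6, 8], reappears at step 17: the system is in a cycle of period 4 from step 13 on.  Therefore the state at step 4016 equals the state at step 13 + ((4016 - 13) mod 4) = 16, which is [41, 41, 43, 43, 42, 43, 44, 42, 42].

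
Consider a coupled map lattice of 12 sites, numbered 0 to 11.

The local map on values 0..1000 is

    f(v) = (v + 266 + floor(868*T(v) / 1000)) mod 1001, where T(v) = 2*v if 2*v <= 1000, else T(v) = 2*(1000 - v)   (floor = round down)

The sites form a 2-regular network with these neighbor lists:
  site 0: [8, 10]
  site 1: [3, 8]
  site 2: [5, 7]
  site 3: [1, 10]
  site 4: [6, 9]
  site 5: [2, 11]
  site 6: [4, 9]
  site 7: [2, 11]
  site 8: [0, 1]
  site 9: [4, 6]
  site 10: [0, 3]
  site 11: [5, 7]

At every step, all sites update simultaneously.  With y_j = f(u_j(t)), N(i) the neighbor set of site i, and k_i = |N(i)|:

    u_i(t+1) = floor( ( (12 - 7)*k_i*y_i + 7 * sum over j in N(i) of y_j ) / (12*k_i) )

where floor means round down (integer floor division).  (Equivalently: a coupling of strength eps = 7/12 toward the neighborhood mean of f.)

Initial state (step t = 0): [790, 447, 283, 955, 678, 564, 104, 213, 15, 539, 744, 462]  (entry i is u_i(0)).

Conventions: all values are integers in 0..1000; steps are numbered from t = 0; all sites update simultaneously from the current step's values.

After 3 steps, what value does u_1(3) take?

Simulating step by step:
t=0: [790, 447, 283, 955, 678, 564, 104, 213, 15, 539, 744, 462]
t=1: [396, 379, 434, 398, 545, 409, 551, 519, 392, 558, 397, 638]
t=2: [345, 326, 480, 337, 595, 446, 594, 544, 329, 594, 350, 513]
t=3: [199, 167, 557, 188, 563, 552, 563, 600, 174, 563, 207, 576]

Answer: u_1(3) = 167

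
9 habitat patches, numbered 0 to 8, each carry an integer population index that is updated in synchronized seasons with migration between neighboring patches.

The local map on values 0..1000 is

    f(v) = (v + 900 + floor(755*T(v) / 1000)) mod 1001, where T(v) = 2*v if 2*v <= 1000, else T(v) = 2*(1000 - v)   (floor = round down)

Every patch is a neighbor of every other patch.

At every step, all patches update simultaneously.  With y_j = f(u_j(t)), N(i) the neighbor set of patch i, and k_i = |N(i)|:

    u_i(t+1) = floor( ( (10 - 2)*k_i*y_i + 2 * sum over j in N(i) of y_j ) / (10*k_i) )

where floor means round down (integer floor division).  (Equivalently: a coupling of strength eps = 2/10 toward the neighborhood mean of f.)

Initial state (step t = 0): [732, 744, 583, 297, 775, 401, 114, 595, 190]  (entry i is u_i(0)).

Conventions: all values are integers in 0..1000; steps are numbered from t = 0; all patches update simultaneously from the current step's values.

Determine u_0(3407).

Simulating step by step:
t=0: [732, 744, 583, 297, 775, 401, 114, 595, 190]
t=1: [86, 81, 145, 559, 69, 761, 203, 140, 350]
t=2: [141, 132, 256, 147, 108, 67, 369, 246, 655]
t=3: [268, 251, 492, 280, 205, 125, 712, 473, 130]
t=4: [512, 480, 172, 536, 390, 234, 104, 136, 244]
t=5: [187, 153, 330, 178, 754, 451, 198, 260, 470]
t=6: [355, 289, 633, 337, 87, 93, 376, 497, 129]
t=7: [704, 576, 158, 669, 183, 194, 745, 204, 264]
t=8: [93, 145, 285, 107, 334, 355, 78, 375, 491]
t=9: [196, 297, 570, 223, 665, 706, 167, 745, 194]
t=10: [363, 560, 152, 416, 114, 97, 307, 83, 359]
t=11: [729, 196, 318, 832, 244, 211, 619, 184, 721]
t=12: [116, 390, 628, 851, 484, 420, 159, 367, 119]
t=13: [259, 792, 180, 867, 199, 851, 343, 748, 265]
t=14: [540, 117, 386, 863, 423, 869, 702, 134, 551]
t=15: [214, 261, 784, 862, 856, 860, 150, 294, 210]
t=16: [469, 560, 137, 882, 884, 882, 344, 624, 461]
t=17: [163, 200, 293, 848, 847, 848, 696, 174, 148]
t=18: [361, 434, 614, 879, 880, 879, 164, 382, 332]
t=19: [790, 932, 239, 910, 910, 910, 406, 830, 733]
t=20: [159, 878, 541, 886, 886, 886, 866, 918, 181]
t=21: [394, 907, 265, 904, 904, 904, 912, 891, 436]
t=22: [890, 936, 640, 937, 937, 937, 934, 942, 972]
t=23: [928, 909, 251, 909, 909, 909, 910, 907, 895]
t=24: [926, 934, 612, 934, 934, 934, 933, 935, 939]
t=25: [914, 911, 262, 911, 911, 911, 911, 911, 909]
t=26: [932, 934, 633, 934, 934, 934, 934, 934, 935]
t=27: [911, 910, 254, 910, 910, 910, 910, 910, 910]
t=28: [933, 933, 617, 933, 933, 933, 933, 933, 933]
t=29: [912, 912, 261, 912, 912, 912, 912, 912, 912]
t=30: [933, 933, 631, 933, 933, 933, 933, 933, 933]
t=31: [911, 911, 255, 911, 911, 911, 911, 911, 911]
t=32: [933, 933, 620, 933, 933, 933, 933, 933, 933]
t=33: [911, 911, 259, 911, 911, 911, 911, 911, 911]
t=34: [934, 934, 628, 934, 934, 934, 934, 934, 934]
t=35: [910, 910, 256, 910, 910, 910, 910, 910, 910]
t=36: [933, 933, 621, 933, 933, 933, 933, 933, 933]
t=37: [911, 911, 259, 911, 911, 911, 911, 911, 911]

Answer: u_0(3407) = 910
Key observation: The state at step 33, [911, 911, 259, 911, 911, 911, 911, 911, 911], reappears at step 37: the system is in a cycle of period 4 from step 33 on.  Therefore the state at step 3407 equals the state at step 33 + ((3407 - 33) mod 4) = 35, which is [910, 910, 256, 910, 910, 910, 910, 910, 910].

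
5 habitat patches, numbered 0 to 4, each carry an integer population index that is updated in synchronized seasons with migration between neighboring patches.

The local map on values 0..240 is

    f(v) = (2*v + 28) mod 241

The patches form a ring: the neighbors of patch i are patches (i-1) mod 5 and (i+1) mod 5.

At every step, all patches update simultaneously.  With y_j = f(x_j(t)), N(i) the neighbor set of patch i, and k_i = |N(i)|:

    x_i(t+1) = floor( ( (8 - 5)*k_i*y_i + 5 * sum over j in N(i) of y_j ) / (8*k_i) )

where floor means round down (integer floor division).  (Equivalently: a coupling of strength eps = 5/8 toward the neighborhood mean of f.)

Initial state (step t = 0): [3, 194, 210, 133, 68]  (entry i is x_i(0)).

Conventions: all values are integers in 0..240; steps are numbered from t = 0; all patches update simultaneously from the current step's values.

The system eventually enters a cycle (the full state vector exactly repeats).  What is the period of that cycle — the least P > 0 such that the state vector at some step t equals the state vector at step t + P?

Simulating step by step:
t=0: [3, 194, 210, 133, 68]
t=1: [118, 140, 148, 135, 88]
t=2: [93, 58, 69, 111, 101]
t=3: [197, 172, 110, 127, 155]
t=4: [139, 107, 56, 47, 105]
t=5: [99, 64, 90, 163, 147]
t=6: [158, 194, 162, 132, 136]
t=7: [111, 132, 112, 72, 70]
t=8: [71, 25, 73, 120, 119]
t=9: [95, 136, 98, 72, 70]
t=10: [152, 160, 156, 187, 184]
t=11: [116, 99, 120, 139, 136]
t=12: [96, 99, 101, 51, 48]
t=13: [191, 225, 197, 159, 155]
t=14: [167, 198, 174, 126, 122]
t=15: [112, 148, 120, 66, 61]
t=16: [76, 43, 86, 115, 109]
t=17: [104, 161, 115, 70, 63]
t=18: [170, 119, 92, 116, 184]
t=19: [103, 115, 93, 121, 103]
t=20: [166, 146, 94, 150, 169]
t=21: [108, 134, 132, 139, 111]
t=22: [21, 37, 56, 43, 24]
t=23: [81, 103, 120, 110, 86]
t=24: [206, 155, 85, 73, 136]
t=25: [123, 160, 158, 145, 138]
t=26: [65, 82, 96, 80, 58]
t=27: [164, 190, 201, 184, 162]
t=28: [130, 157, 171, 151, 126]
t=29: [61, 92, 107, 85, 57]
t=30: [166, 126, 128, 118, 162]
t=31: [91, 65, 35, 56, 86]
t=32: [190, 155, 129, 145, 184]
t=33: [141, 102, 71, 91, 134]
t=34: [115, 161, 201, 149, 107]
t=35: [40, 105, 131, 91, 32]
t=36: [143, 138, 158, 122, 133]
t=37: [63, 78, 68, 60, 52]
t=38: [156, 168, 165, 148, 143]
t=39: [98, 113, 108, 90, 84]
t=40: [149, 75, 70, 140, 208]
t=41: [150, 145, 139, 141, 123]
t=42: [67, 76, 70, 56, 61]
t=43: [163, 170, 163, 151, 150]
t=44: [109, 118, 109, 95, 95]
t=45: [77, 11, 77, 151, 151]
t=46: [111, 132, 111, 118, 118]
t=47: [26, 24, 26, 18, 18]
t=48: [73, 78, 73, 69, 69]
t=49: [174, 177, 174, 168, 168]
t=50: [133, 137, 133, 126, 126]
t=51: [51, 56, 51, 43, 43]
t=52: [128, 133, 128, 119, 119]
t=53: [40, 46, 40, 30, 30]
t=54: [105, 112, 105, 94, 94]
t=55: [160, 152, 160, 222, 222]
t=56: [140, 101, 140, 192, 192]
t=57: [150, 128, 150, 138, 138]
t=58: [65, 70, 65, 70, 70]
t=59: [164, 161, 164, 164, 164]
t=60: [113, 112, 113, 115, 115]
t=61: [13, 12, 13, 15, 15]
t=62: [54, 53, 54, 56, 56]
t=63: [136, 135, 136, 138, 138]
t=64: [59, 58, 59, 61, 61]
t=65: [146, 145, 146, 148, 148]
t=66: [79, 78, 79, 81, 81]
t=67: [186, 185, 186, 188, 188]
t=68: [159, 158, 159, 161, 161]
t=69: [105, 104, 105, 107, 107]
t=70: [163, 237, 163, 75, 75]
t=71: [104, 78, 104, 157, 157]
t=72: [177, 216, 177, 143, 143]
t=73: [144, 170, 144, 94, 94]
t=74: [135, 94, 135, 171, 171]
t=75: [129, 116, 129, 106, 106]
t=76: [97, 35, 97, 179, 179]
t=77: [159, 175, 159, 169, 169]
t=78: [121, 117, 121, 118, 118]
t=79: [24, 26, 24, 24, 24]
t=80: [77, 77, 77, 76, 76]
t=81: [181, 182, 181, 180, 180]
t=82: [149, 149, 149, 147, 147]
t=83: [83, 85, 83, 82, 82]
t=84: [194, 195, 194, 192, 192]
t=85: [174, 175, 174, 172, 172]
t=86: [134, 135, 134, 132, 132]
t=87: [54, 55, 54, 52, 52]
t=88: [135, 136, 135, 133, 133]
t=89: [56, 57, 56, 54, 54]
t=90: [139, 140, 139, 137, 137]
t=91: [64, 65, 64, 62, 62]
t=92: [155, 156, 155, 153, 153]
t=93: [96, 97, 96, 94, 94]
t=94: [219, 220, 219, 217, 217]
t=95: [224, 225, 224, 222, 222]
t=96: [234, 235, 234, 232, 232]
t=97: [13, 14, 13, 11, 11]
t=98: [53, 54, 53, 51, 51]
t=99: [133, 134, 133, 131, 131]
t=100: [52, 53, 52, 50, 50]
t=101: [131, 132, 131, 129, 129]
t=102: [48, 49, 48, 46, 46]
t=103: [123, 124, 123, 121, 121]
t=104: [32, 33, 32, 30, 30]
t=105: [91, 92, 91, 89, 89]
t=106: [209, 210, 209, 207, 207]
t=107: [204, 205, 204, 202, 202]
t=108: [194, 195, 194, 192, 192]

Answer: 24
Key observation: The state at step 84, [194, 195, 194, 192, 192], reappears at step 108 — and no state repeats earlier — so the cycle the system enters has period 24.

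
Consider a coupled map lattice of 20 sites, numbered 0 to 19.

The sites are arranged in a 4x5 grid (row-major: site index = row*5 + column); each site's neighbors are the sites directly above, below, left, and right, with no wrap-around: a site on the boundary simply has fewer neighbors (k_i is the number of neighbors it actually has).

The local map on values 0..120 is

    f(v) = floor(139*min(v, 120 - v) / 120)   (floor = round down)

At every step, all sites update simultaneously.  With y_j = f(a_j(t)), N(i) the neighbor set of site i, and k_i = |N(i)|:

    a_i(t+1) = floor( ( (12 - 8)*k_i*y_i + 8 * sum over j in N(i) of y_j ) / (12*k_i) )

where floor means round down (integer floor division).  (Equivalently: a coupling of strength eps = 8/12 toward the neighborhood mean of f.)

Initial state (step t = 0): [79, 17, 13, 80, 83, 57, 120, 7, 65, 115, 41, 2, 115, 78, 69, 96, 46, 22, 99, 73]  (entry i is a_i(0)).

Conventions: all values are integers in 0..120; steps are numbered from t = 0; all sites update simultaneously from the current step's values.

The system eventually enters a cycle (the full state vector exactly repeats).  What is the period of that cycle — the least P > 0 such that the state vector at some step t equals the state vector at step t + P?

Simulating step by step:
t=0: [79, 17, 13, 80, 83, 57, 120, 7, 65, 115, 41, 2, 115, 78, 69, 96, 46, 22, 99, 73]
t=1: [44, 20, 21, 42, 31, 42, 15, 16, 38, 38, 36, 18, 15, 41, 43, 42, 29, 26, 36, 45]
t=2: [40, 27, 27, 38, 42, 40, 23, 23, 40, 43, 39, 24, 24, 40, 48, 40, 32, 30, 42, 47]
t=3: [41, 33, 32, 42, 47, 41, 30, 30, 42, 49, 41, 31, 31, 44, 51, 42, 36, 36, 45, 52]
t=4: [44, 38, 39, 46, 52, 44, 37, 37, 47, 54, 44, 37, 38, 49, 56, 45, 41, 42, 50, 57]
t=5: [48, 45, 45, 53, 58, 48, 43, 44, 53, 60, 48, 44, 46, 55, 62, 49, 47, 48, 56, 62]
t=6: [54, 52, 53, 60, 65, 53, 50, 52, 60, 66, 54, 51, 54, 61, 66, 55, 53, 56, 62, 66]
t=7: [61, 60, 62, 65, 64, 60, 59, 61, 66, 63, 61, 60, 62, 66, 63, 62, 61, 63, 65, 63]
t=8: [68, 68, 66, 63, 64, 68, 68, 66, 63, 64, 68, 68, 66, 63, 65, 67, 67, 66, 64, 65]
t=9: [60, 60, 62, 64, 64, 60, 60, 62, 65, 64, 60, 60, 62, 64, 63, 60, 61, 62, 63, 63]
t=10: [69, 68, 66, 64, 64, 69, 68, 66, 64, 64, 69, 68, 66, 65, 65, 68, 68, 67, 65, 66]
t=11: [59, 60, 62, 63, 64, 59, 60, 62, 63, 63, 59, 60, 61, 63, 63, 59, 60, 61, 62, 62]
t=12: [68, 68, 67, 65, 65, 68, 68, 67, 66, 65, 68, 68, 67, 66, 66, 68, 68, 68, 67, 66]
t=13: [60, 60, 61, 62, 63, 60, 60, 61, 62, 62, 60, 60, 60, 61, 62, 60, 60, 60, 61, 61]
t=14: [69, 68, 68, 67, 66, 69, 68, 68, 67, 66, 69, 69, 68, 67, 67, 69, 69, 68, 68, 67]
t=15: [59, 59, 60, 61, 61, 59, 59, 60, 61, 61, 59, 59, 60, 60, 61, 59, 59, 59, 60, 60]
t=16: [68, 68, 68, 68, 68, 68, 68, 68, 68, 68, 68, 68, 68, 68, 68, 68, 68, 68, 68, 68]
t=17: [60, 60, 60, 60, 60, 60, 60, 60, 60, 60, 60, 60, 60, 60, 60, 60, 60, 60, 60, 60]
t=18: [69, 69, 69, 69, 69, 69, 69, 69, 69, 69, 69, 69, 69, 69, 69, 69, 69, 69, 69, 69]
t=19: [59, 59, 59, 59, 59, 59, 59, 59, 59, 59, 59, 59, 59, 59, 59, 59, 59, 59, 59, 59]
t=20: [68, 68, 68, 68, 68, 68, 68, 68, 68, 68, 68, 68, 68, 68, 68, 68, 68, 68, 68, 68]

Answer: 4
Key observation: The state at step 16, [68, 68, 68, 68, 68, 68, 68, 68, 68, 68, 68, 68, 68, 68, 68, 68, 68, 68, 68, 68], reappears at step 20 — and no state repeats earlier — so the cycle the system enters has period 4.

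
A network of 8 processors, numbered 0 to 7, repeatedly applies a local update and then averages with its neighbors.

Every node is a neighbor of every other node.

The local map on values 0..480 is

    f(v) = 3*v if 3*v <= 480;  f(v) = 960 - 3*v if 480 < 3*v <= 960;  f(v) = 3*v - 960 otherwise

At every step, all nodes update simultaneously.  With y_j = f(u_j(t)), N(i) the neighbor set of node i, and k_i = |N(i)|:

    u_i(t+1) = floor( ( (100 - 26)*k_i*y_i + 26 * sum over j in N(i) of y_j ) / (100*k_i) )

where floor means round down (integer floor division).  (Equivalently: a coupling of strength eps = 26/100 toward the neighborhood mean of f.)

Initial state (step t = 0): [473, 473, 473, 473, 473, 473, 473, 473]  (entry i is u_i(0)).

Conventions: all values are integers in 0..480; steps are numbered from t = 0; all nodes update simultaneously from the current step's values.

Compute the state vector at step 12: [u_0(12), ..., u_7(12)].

Answer: [393, 393, 393, 393, 393, 393, 393, 393]

Derivation:
t=0: [473, 473, 473, 473, 473, 473, 473, 473]
t=1: [459, 459, 459, 459, 459, 459, 459, 459]
t=2: [417, 417, 417, 417, 417, 417, 417, 417]
t=3: [291, 291, 291, 291, 291, 291, 291, 291]
t=4: [87, 87, 87, 87, 87, 87, 87, 87]
t=5: [261, 261, 261, 261, 261, 261, 261, 261]
t=6: [177, 177, 177, 177, 177, 177, 177, 177]
t=7: [429, 429, 429, 429, 429, 429, 429, 429]
t=8: [327, 327, 327, 327, 327, 327, 327, 327]
t=9: [21, 21, 21, 21, 21, 21, 21, 21]
t=10: [63, 63, 63, 63, 63, 63, 63, 63]
t=11: [189, 189, 189, 189, 189, 189, 189, 189]
t=12: [393, 393, 393, 393, 393, 393, 393, 393]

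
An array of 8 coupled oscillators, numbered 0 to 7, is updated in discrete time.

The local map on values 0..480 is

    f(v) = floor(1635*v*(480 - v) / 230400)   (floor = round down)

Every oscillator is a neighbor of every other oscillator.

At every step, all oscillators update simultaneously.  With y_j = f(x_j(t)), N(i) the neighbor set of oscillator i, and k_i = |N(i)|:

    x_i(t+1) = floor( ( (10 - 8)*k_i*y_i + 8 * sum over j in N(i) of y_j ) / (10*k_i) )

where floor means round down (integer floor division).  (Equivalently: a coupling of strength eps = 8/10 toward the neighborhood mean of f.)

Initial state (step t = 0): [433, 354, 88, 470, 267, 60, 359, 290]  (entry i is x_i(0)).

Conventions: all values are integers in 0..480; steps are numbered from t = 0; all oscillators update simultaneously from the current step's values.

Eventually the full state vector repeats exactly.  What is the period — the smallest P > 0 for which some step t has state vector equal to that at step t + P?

Simulating step by step:
t=0: [433, 354, 88, 470, 267, 60, 359, 290]
t=1: [242, 257, 251, 233, 265, 245, 256, 264]
t=2: [406, 406, 406, 406, 406, 406, 406, 406]
t=3: [213, 213, 213, 213, 213, 213, 213, 213]
t=4: [403, 403, 403, 403, 403, 403, 403, 403]
t=5: [220, 220, 220, 220, 220, 220, 220, 220]
t=6: [405, 405, 405, 405, 405, 405, 405, 405]
t=7: [215, 215, 215, 215, 215, 215, 215, 215]
t=8: [404, 404, 404, 404, 404, 404, 404, 404]
t=9: [217, 217, 217, 217, 217, 217, 217, 217]
t=10: [404, 404, 404, 404, 404, 404, 404, 404]

Answer: 2
Key observation: The state at step 8, [404, 404, 404, 404, 404, 404, 404, 404], reappears at step 10 — and no state repeats earlier — so the cycle the system enters has period 2.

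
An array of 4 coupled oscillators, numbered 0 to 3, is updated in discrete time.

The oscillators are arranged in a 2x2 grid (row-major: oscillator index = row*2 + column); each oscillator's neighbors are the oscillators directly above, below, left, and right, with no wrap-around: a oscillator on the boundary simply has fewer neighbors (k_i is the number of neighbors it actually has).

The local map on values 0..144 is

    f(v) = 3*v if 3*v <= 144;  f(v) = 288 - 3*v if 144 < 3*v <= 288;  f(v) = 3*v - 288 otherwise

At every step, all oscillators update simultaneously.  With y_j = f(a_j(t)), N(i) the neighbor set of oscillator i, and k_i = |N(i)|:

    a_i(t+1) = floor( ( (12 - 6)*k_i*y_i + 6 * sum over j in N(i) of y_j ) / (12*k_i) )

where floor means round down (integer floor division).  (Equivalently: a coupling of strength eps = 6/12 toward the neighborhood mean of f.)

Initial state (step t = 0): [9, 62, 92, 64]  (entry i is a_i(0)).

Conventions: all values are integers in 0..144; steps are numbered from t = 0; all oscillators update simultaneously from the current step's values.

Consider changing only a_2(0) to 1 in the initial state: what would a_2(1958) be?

Simulating step by step:
t=0: [9, 62, 1, 64]
t=1: [39, 81, 32, 74]
t=2: [93, 68, 93, 68]
t=3: [27, 65, 27, 65]
t=4: [84, 90, 84, 90]
t=5: [31, 22, 31, 22]
t=6: [86, 72, 86, 72]
t=7: [40, 61, 40, 61]
t=8: [116, 108, 116, 108]
t=9: [54, 42, 54, 42]
t=10: [126, 126, 126, 126]
t=11: [90, 90, 90, 90]
t=12: [18, 18, 18, 18]
t=13: [54, 54, 54, 54]
t=14: [126, 126, 126, 126]

Answer: a_2(1958) = 126
Key observation: The state at step 10, [126, 126, 126, 126], reappears at step 14: the system is in a cycle of period 4 from step 10 on.  Therefore the state at step 1958 equals the state at step 10 + ((1958 - 10) mod 4) = 10, which is [126, 126, 126, 126].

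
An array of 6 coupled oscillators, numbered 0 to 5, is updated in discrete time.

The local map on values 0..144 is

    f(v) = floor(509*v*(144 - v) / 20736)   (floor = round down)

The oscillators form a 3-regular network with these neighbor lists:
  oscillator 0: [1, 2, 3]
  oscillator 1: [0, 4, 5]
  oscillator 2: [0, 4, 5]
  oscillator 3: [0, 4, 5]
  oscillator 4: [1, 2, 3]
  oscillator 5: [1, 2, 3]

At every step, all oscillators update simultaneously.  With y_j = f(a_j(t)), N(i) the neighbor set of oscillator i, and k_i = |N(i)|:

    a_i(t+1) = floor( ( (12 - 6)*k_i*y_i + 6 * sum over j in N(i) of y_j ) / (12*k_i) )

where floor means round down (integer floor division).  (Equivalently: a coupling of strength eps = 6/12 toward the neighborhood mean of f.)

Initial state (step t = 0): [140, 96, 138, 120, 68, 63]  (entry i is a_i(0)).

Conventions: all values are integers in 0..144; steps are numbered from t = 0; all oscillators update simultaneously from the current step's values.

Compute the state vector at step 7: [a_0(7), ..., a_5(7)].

Simulating step by step:
t=0: [140, 96, 138, 120, 68, 63]
t=1: [40, 100, 54, 79, 96, 96]
t=2: [109, 108, 114, 117, 115, 115]
t=3: [89, 90, 84, 81, 83, 83]
t=4: [121, 120, 122, 123, 123, 123]
t=5: [67, 67, 64, 63, 64, 64]
t=6: [125, 125, 125, 125, 125, 125]
t=7: [58, 58, 58, 58, 58, 58]

Answer: [58, 58, 58, 58, 58, 58]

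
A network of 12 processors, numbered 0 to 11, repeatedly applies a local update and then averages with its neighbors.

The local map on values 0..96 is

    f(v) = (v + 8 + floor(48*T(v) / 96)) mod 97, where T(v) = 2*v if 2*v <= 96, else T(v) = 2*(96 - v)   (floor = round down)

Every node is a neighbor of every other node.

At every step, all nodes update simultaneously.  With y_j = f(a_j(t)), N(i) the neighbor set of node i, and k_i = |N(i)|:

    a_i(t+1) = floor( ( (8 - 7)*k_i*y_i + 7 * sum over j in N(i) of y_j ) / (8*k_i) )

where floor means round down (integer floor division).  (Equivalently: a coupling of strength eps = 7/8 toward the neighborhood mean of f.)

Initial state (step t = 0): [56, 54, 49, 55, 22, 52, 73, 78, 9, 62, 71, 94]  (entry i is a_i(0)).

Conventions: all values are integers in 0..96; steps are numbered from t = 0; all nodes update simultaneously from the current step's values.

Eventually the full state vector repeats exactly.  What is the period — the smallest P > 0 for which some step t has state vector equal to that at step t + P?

Answer: 3
Key observation: The state at step 4, [7, 7, 7, 7, 7, 7, 7, 7, 7, 7, 7, 7], reappears at step 7 — and no state repeats earlier — so the cycle the system enters has period 3.

Derivation:
t=0: [56, 54, 49, 55, 22, 52, 73, 78, 9, 62, 71, 94]
t=1: [12, 12, 12, 12, 14, 12, 12, 12, 12, 12, 12, 12]
t=2: [32, 32, 32, 32, 32, 32, 32, 32, 32, 32, 32, 32]
t=3: [72, 72, 72, 72, 72, 72, 72, 72, 72, 72, 72, 72]
t=4: [7, 7, 7, 7, 7, 7, 7, 7, 7, 7, 7, 7]
t=5: [22, 22, 22, 22, 22, 22, 22, 22, 22, 22, 22, 22]
t=6: [52, 52, 52, 52, 52, 52, 52, 52, 52, 52, 52, 52]
t=7: [7, 7, 7, 7, 7, 7, 7, 7, 7, 7, 7, 7]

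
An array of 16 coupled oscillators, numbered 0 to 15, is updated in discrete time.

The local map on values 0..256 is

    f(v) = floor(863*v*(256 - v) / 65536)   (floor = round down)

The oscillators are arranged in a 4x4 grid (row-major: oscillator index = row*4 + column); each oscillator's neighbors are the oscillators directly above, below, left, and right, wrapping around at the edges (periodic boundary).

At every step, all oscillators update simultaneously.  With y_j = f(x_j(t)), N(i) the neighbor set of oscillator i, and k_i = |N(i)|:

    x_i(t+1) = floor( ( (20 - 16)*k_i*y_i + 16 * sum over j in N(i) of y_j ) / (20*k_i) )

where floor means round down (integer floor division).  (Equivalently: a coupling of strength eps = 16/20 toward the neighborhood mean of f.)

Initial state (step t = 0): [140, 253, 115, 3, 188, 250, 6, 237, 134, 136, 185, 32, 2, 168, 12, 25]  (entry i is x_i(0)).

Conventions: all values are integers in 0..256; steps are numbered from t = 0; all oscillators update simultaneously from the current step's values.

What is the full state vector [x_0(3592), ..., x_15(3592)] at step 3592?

Simulating step by step:
t=0: [140, 253, 115, 3, 188, 250, 6, 237, 134, 136, 185, 32, 2, 168, 12, 25]
t=1: [81, 129, 57, 114, 134, 85, 96, 69, 139, 162, 107, 123, 140, 92, 138, 44]
t=2: [208, 187, 198, 167, 195, 204, 184, 202, 211, 202, 208, 185, 186, 208, 178, 195]
t=3: [164, 144, 174, 155, 138, 156, 147, 168, 153, 133, 160, 145, 142, 159, 150, 175]
t=4: [208, 201, 204, 194, 203, 211, 199, 207, 212, 206, 209, 200, 201, 210, 197, 205]
t=5: [144, 133, 148, 139, 130, 139, 135, 145, 138, 127, 142, 133, 132, 141, 137, 148]
t=6: [214, 212, 213, 211, 213, 214, 212, 214, 214, 213, 214, 212, 212, 214, 212, 213]
t=7: [121, 119, 122, 120, 118, 120, 119, 121, 120, 118, 120, 119, 119, 120, 119, 122]
t=8: [214, 214, 214, 214, 214, 214, 214, 214, 214, 214, 214, 214, 214, 214, 214, 214]
t=9: [118, 118, 118, 118, 118, 118, 118, 118, 118, 118, 118, 118, 118, 118, 118, 118]
t=10: [214, 214, 214, 214, 214, 214, 214, 214, 214, 214, 214, 214, 214, 214, 214, 214]

Answer: [214, 214, 214, 214, 214, 214, 214, 214, 214, 214, 214, 214, 214, 214, 214, 214]
Key observation: The state at step 8, [214, 214, 214, 214, 214, 214, 214, 214, 214, 214, 214, 214, 214, 214, 214, 214], reappears at step 10: the system is in a cycle of period 2 from step 8 on.  Therefore the state at step 3592 equals the state at step 8 + ((3592 - 8) mod 2) = 8, which is [214, 214, 214, 214, 214, 214, 214, 214, 214, 214, 214, 214, 214, 214, 214, 214].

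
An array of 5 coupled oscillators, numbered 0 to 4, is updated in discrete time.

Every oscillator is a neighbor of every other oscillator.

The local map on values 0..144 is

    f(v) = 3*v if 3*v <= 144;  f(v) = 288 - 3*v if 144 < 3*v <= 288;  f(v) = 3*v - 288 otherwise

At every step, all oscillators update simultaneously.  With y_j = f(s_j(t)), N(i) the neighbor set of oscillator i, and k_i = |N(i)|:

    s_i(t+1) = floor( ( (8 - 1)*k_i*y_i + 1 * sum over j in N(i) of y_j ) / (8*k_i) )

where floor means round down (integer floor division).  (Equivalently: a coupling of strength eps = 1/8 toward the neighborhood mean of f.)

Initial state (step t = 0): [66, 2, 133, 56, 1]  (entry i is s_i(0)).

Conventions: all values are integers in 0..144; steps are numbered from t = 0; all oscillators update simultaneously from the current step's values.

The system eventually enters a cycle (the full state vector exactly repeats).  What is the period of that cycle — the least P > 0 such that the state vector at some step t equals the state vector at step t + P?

Simulating step by step:
t=0: [66, 2, 133, 56, 1]
t=1: [86, 15, 103, 111, 12]
t=2: [30, 43, 23, 43, 35]
t=3: [92, 125, 74, 125, 104]
t=4: [18, 82, 64, 82, 28]
t=5: [55, 45, 90, 45, 80]
t=6: [118, 128, 29, 128, 54]
t=7: [70, 95, 88, 95, 121]
t=8: [71, 8, 25, 8, 69]
t=9: [72, 28, 72, 28, 77]
t=10: [72, 82, 72, 82, 59]
t=11: [71, 46, 71, 46, 104]
t=12: [77, 130, 77, 130, 34]
t=13: [61, 99, 61, 99, 99]
t=14: [96, 15, 96, 15, 15]
t=15: [4, 42, 4, 42, 42]
t=16: [22, 118, 22, 118, 118]
t=17: [66, 66, 66, 66, 66]
t=18: [90, 90, 90, 90, 90]
t=19: [18, 18, 18, 18, 18]
t=20: [54, 54, 54, 54, 54]
t=21: [126, 126, 126, 126, 126]
t=22: [90, 90, 90, 90, 90]

Answer: 4
Key observation: The state at step 18, [90, 90, 90, 90, 90], reappears at step 22 — and no state repeats earlier — so the cycle the system enters has period 4.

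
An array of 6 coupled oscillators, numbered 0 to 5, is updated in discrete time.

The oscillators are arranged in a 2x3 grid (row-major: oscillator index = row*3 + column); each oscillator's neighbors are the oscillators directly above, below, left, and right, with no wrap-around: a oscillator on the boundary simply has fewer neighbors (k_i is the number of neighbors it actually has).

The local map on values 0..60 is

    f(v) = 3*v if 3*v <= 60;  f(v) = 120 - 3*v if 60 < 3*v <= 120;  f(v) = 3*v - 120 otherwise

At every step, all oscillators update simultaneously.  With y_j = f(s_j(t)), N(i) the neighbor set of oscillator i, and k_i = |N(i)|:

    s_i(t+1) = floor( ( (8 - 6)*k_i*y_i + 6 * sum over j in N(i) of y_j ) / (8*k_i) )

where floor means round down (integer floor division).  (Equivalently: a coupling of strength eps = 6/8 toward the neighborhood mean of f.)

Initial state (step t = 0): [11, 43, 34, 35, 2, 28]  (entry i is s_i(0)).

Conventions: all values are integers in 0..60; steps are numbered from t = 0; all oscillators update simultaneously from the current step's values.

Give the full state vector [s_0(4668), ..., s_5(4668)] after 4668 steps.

Simulating step by step:
t=0: [11, 43, 34, 35, 2, 28]
t=1: [17, 16, 21, 18, 16, 18]
t=2: [51, 51, 52, 50, 51, 52]
t=3: [31, 33, 34, 32, 33, 34]
t=4: [23, 21, 19, 24, 21, 19]
t=5: [52, 55, 57, 52, 54, 57]
t=6: [39, 43, 48, 38, 43, 47]
t=7: [6, 11, 17, 6, 11, 17]
t=8: [23, 33, 44, 23, 33, 44]
t=9: [39, 26, 15, 39, 26, 15]
t=10: [17, 33, 43, 17, 33, 43]
t=11: [39, 25, 13, 39, 25, 13]
t=12: [18, 33, 41, 18, 33, 41]
t=13: [41, 24, 9, 41, 24, 9]
t=14: [19, 31, 34, 19, 31, 34]
t=15: [45, 32, 21, 45, 32, 21]
t=16: [18, 30, 44, 18, 30, 44]
t=17: [45, 31, 18, 45, 31, 18]
t=18: [19, 30, 43, 19, 30, 43]
t=19: [46, 31, 16, 46, 31, 16]
t=20: [21, 30, 40, 21, 30, 40]
t=21: [46, 29, 11, 46, 29, 11]
t=22: [23, 29, 33, 23, 29, 33]
t=23: [44, 34, 25, 44, 34, 25]
t=24: [14, 23, 34, 14, 23, 34]
t=25: [45, 40, 30, 45, 40, 30]
t=26: [9, 11, 18, 9, 11, 18]
t=27: [29, 36, 46, 29, 36, 46]
t=28: [25, 18, 15, 25, 18, 15]
t=29: [48, 49, 48, 48, 49, 48]
t=30: [25, 25, 25, 25, 25, 25]
t=31: [45, 45, 45, 45, 45, 45]
t=32: [15, 15, 15, 15, 15, 15]
t=33: [45, 45, 45, 45, 45, 45]

Answer: [15, 15, 15, 15, 15, 15]
Key observation: The state at step 31, [45, 45, 45, 45, 45, 45], reappears at step 33: the system is in a cycle of period 2 from step 31 on.  Therefore the state at step 4668 equals the state at step 31 + ((4668 - 31) mod 2) = 32, which is [15, 15, 15, 15, 15, 15].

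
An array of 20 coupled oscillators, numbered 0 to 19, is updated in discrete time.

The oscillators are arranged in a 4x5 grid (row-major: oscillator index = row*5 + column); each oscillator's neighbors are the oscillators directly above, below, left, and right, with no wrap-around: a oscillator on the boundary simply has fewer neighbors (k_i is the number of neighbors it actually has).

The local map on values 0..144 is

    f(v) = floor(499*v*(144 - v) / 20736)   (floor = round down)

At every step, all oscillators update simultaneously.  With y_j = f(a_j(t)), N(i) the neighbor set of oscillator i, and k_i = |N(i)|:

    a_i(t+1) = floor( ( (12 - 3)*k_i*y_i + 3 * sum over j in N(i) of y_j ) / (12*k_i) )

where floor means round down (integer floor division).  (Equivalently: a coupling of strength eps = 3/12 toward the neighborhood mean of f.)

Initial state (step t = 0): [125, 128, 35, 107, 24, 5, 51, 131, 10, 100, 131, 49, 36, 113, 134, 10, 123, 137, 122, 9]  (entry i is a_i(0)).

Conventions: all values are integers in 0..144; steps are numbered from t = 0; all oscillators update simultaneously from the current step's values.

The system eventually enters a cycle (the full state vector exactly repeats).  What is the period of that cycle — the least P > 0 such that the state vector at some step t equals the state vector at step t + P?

Answer: 4
Key observation: The state at step 14, [123, 123, 123, 123, 123, 123, 123, 123, 123, 123, 123, 123, 123, 123, 123, 123, 123, 123, 123, 123], reappears at step 18 — and no state repeats earlier — so the cycle the system enters has period 4.

Derivation:
t=0: [125, 128, 35, 107, 24, 5, 51, 131, 10, 100, 131, 49, 36, 113, 134, 10, 123, 137, 122, 9]
t=1: [50, 58, 83, 87, 76, 29, 99, 50, 44, 89, 43, 103, 85, 76, 42, 36, 60, 35, 59, 33]
t=2: [109, 118, 120, 118, 122, 87, 106, 113, 108, 115, 100, 104, 116, 121, 104, 97, 114, 98, 115, 93]
t=3: [92, 76, 70, 73, 67, 113, 95, 84, 88, 81, 106, 97, 80, 71, 96, 105, 87, 101, 84, 108]
t=4: [112, 122, 123, 123, 123, 89, 111, 120, 119, 120, 96, 109, 120, 122, 110, 100, 115, 108, 117, 98]
t=5: [87, 67, 62, 62, 62, 111, 87, 69, 69, 70, 108, 89, 71, 67, 87, 102, 84, 88, 79, 101]
t=6: [115, 123, 122, 122, 122, 93, 117, 123, 123, 123, 95, 116, 123, 123, 118, 104, 118, 119, 121, 108]
t=7: [82, 64, 63, 63, 63, 107, 76, 63, 62, 63, 108, 78, 63, 62, 72, 98, 75, 70, 68, 87]
t=8: [118, 122, 122, 122, 122, 99, 121, 122, 122, 122, 96, 121, 122, 122, 123, 108, 122, 123, 123, 120]
t=9: [76, 64, 64, 64, 64, 101, 68, 64, 64, 63, 104, 68, 64, 63, 62, 91, 66, 62, 62, 67]
t=10: [121, 123, 123, 123, 122, 107, 122, 123, 122, 122, 103, 122, 122, 122, 122, 114, 122, 122, 122, 123]
t=11: [69, 62, 62, 62, 63, 90, 65, 62, 63, 64, 95, 66, 63, 64, 63, 82, 65, 64, 63, 62]
t=12: [122, 122, 122, 122, 122, 116, 122, 122, 122, 122, 114, 122, 122, 122, 122, 120, 122, 122, 122, 122]
t=13: [65, 64, 64, 64, 64, 76, 64, 64, 64, 64, 79, 65, 64, 64, 64, 70, 64, 64, 64, 64]
t=14: [123, 123, 123, 123, 123, 123, 123, 123, 123, 123, 123, 123, 123, 123, 123, 123, 123, 123, 123, 123]
t=15: [62, 62, 62, 62, 62, 62, 62, 62, 62, 62, 62, 62, 62, 62, 62, 62, 62, 62, 62, 62]
t=16: [122, 122, 122, 122, 122, 122, 122, 122, 122, 122, 122, 122, 122, 122, 122, 122, 122, 122, 122, 122]
t=17: [64, 64, 64, 64, 64, 64, 64, 64, 64, 64, 64, 64, 64, 64, 64, 64, 64, 64, 64, 64]
t=18: [123, 123, 123, 123, 123, 123, 123, 123, 123, 123, 123, 123, 123, 123, 123, 123, 123, 123, 123, 123]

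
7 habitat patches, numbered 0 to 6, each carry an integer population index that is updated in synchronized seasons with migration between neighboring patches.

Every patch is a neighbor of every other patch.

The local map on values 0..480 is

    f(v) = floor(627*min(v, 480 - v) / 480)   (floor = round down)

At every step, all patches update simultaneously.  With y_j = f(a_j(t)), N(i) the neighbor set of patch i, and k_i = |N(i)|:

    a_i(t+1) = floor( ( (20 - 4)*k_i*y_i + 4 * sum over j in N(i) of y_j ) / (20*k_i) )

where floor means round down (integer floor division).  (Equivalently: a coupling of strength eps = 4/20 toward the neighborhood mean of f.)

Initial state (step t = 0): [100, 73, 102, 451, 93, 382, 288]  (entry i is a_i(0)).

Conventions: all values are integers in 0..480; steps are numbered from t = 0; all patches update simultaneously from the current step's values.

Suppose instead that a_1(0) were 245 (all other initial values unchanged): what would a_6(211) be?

Simulating step by step:
t=0: [100, 245, 102, 451, 93, 382, 288]
t=1: [136, 271, 138, 65, 129, 134, 228]
t=2: [180, 254, 183, 109, 173, 179, 272]
t=3: [234, 280, 237, 163, 227, 233, 262]
t=4: [299, 265, 302, 228, 292, 298, 283]
t=5: [240, 274, 237, 287, 247, 241, 256]
t=6: [308, 274, 305, 261, 301, 307, 292]
t=7: [228, 263, 231, 276, 235, 229, 244]
t=8: [296, 285, 299, 272, 303, 297, 304]
t=9: [240, 251, 237, 264, 233, 239, 232]
t=10: [310, 299, 307, 286, 303, 309, 303]
t=11: [224, 234, 226, 248, 231, 225, 231]
t=12: [293, 303, 295, 301, 300, 294, 300]
t=13: [242, 232, 240, 234, 235, 240, 235]
t=14: [309, 304, 311, 305, 306, 311, 306]
t=15: [223, 228, 221, 227, 226, 221, 226]
t=16: [291, 296, 289, 295, 294, 289, 294]
t=17: [245, 240, 247, 241, 242, 247, 242]
t=18: [306, 311, 305, 311, 309, 305, 309]
t=19: [226, 220, 227, 220, 223, 227, 223]
t=20: [294, 288, 295, 288, 291, 295, 291]
t=21: [242, 248, 241, 248, 245, 241, 245]
t=22: [309, 304, 310, 304, 306, 310, 306]
t=23: [223, 228, 222, 228, 226, 222, 226]
t=24: [291, 296, 290, 296, 294, 290, 294]
t=25: [245, 240, 247, 240, 242, 247, 242]
t=26: [306, 311, 305, 311, 309, 305, 309]

Answer: a_6(211) = 223
Key observation: The state at step 18, [306, 311, 305, 311, 309, 305, 309], reappears at step 26: the system is in a cycle of period 8 from step 18 on.  Therefore the state at step 211 equals the state at step 18 + ((211 - 18) mod 8) = 19, which is [226, 220, 227, 220, 223, 227, 223].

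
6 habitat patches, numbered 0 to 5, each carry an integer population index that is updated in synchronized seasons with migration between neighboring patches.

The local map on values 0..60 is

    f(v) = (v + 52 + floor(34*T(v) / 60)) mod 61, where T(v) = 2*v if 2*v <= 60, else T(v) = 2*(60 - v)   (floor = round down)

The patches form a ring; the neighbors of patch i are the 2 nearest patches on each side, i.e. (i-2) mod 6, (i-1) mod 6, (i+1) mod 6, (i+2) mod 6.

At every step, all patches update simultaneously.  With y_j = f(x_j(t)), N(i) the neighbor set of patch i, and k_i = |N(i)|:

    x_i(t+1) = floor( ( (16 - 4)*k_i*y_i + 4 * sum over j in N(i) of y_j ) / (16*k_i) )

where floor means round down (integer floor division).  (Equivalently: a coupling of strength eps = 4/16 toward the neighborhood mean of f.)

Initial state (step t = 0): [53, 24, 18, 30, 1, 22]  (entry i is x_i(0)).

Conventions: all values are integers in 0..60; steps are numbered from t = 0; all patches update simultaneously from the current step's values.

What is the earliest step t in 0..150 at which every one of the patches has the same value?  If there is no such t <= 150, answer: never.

Answer: 4
Key observation: Synchronization is absorbing here: once all patches are equal they stay equal, and step 4 is the first all-equal step.

Derivation:
t=0: [53, 24, 18, 30, 1, 22]  (not all equal)
t=1: [48, 42, 34, 51, 51, 40]  (not all equal)
t=2: [52, 52, 53, 52, 52, 52]  (not all equal)
t=3: [51, 51, 51, 51, 51, 52]  (not all equal)
t=4: [52, 52, 52, 52, 52, 52]  (all equal)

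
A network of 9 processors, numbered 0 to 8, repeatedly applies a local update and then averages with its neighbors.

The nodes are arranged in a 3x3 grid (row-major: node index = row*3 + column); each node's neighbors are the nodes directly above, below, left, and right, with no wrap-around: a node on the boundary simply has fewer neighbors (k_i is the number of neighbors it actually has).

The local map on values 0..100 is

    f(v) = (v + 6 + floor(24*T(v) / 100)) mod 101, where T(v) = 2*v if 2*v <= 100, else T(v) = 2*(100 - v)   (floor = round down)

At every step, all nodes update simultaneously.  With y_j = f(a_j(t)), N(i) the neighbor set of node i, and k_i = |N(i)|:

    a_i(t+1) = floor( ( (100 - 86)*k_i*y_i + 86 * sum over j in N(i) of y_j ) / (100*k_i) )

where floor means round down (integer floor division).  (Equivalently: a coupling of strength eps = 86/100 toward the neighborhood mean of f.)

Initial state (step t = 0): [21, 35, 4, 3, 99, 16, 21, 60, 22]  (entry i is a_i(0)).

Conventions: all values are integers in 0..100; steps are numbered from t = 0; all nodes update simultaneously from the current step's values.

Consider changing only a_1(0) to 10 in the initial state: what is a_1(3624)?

Simulating step by step:
t=0: [21, 10, 4, 3, 99, 16, 21, 60, 22]
t=1: [18, 17, 22, 23, 31, 19, 46, 34, 54]
t=2: [35, 39, 33, 50, 41, 53, 51, 67, 50]
t=3: [69, 59, 69, 69, 76, 68, 83, 77, 83]
t=4: [86, 89, 86, 92, 89, 92, 92, 95, 92]
t=5: [56, 98, 56, 56, 35, 56, 0, 28, 0]
t=6: [48, 64, 48, 53, 54, 53, 56, 26, 56]
t=7: [83, 79, 83, 80, 74, 80, 65, 77, 65]
t=8: [95, 95, 95, 92, 94, 92, 93, 89, 93]
t=9: [1, 1, 1, 1, 22, 1, 43, 14, 43]
t=10: [7, 15, 7, 33, 15, 33, 23, 54, 23]
t=11: [37, 21, 37, 31, 50, 31, 64, 42, 64]
t=12: [46, 62, 46, 72, 55, 72, 63, 82, 63]
t=13: [86, 77, 86, 82, 89, 82, 92, 86, 92]
t=14: [95, 98, 95, 70, 96, 70, 83, 42, 83]
t=15: [40, 2, 40, 41, 54, 41, 81, 65, 81]
t=16: [40, 61, 40, 78, 60, 78, 79, 90, 79]
t=17: [86, 73, 86, 83, 92, 83, 96, 92, 96]
t=18: [94, 68, 94, 42, 61, 42, 41, 1, 41]
t=19: [67, 37, 67, 53, 61, 53, 41, 63, 41]
t=20: [72, 83, 72, 79, 78, 79, 81, 74, 81]
t=21: [95, 92, 95, 93, 94, 93, 93, 94, 93]
t=22: [0, 1, 0, 1, 0, 1, 1, 1, 1]
t=23: [6, 6, 6, 6, 6, 6, 7, 6, 7]
t=24: [14, 14, 14, 14, 14, 14, 14, 15, 14]
t=25: [26, 26, 26, 26, 26, 26, 26, 26, 26]
t=26: [44, 44, 44, 44, 44, 44, 44, 44, 44]
t=27: [71, 71, 71, 71, 71, 71, 71, 71, 71]
t=28: [90, 90, 90, 90, 90, 90, 90, 90, 90]
t=29: [100, 100, 100, 100, 100, 100, 100, 100, 100]
t=30: [5, 5, 5, 5, 5, 5, 5, 5, 5]
t=31: [13, 13, 13, 13, 13, 13, 13, 13, 13]
t=32: [25, 25, 25, 25, 25, 25, 25, 25, 25]
t=33: [43, 43, 43, 43, 43, 43, 43, 43, 43]
t=34: [69, 69, 69, 69, 69, 69, 69, 69, 69]
t=35: [89, 89, 89, 89, 89, 89, 89, 89, 89]
t=36: [100, 100, 100, 100, 100, 100, 100, 100, 100]

Answer: a_1(3624) = 43
Key observation: The state at step 29, [100, 100, 100, 100, 100, 100, 100, 100, 100], reappears at step 36: the system is in a cycle of period 7 from step 29 on.  Therefore the state at step 3624 equals the state at step 29 + ((3624 - 29) mod 7) = 33, which is [43, 43, 43, 43, 43, 43, 43, 43, 43].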